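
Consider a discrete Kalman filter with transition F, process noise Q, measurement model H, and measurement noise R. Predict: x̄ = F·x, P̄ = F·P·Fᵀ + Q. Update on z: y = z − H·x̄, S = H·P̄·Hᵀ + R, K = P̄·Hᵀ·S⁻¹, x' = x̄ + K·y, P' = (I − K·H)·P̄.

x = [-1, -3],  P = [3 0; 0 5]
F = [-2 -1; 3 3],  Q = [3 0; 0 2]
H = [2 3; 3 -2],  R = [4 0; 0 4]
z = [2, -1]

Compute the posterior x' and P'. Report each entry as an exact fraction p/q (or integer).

x̄ = F·x = [5, -12]
P̄ = F·P·Fᵀ + Q = [20 -33; -33 74]
y = z − H·x̄ = [28, -40]
S = H·P̄·Hᵀ + R = [354 -489; -489 876]
K = P̄·Hᵀ·S⁻¹ = [3310/23661 5251/23661; 481/2151 -338/2151]
x' = x̄ + K·y = [105/2629, 392/717]
P' = (I − K·H)·P̄ = [6884/23661 -16/2151; -16/2151 652/2151]

x' = [105/2629, 392/717]
P' = [6884/23661 -16/2151; -16/2151 652/2151]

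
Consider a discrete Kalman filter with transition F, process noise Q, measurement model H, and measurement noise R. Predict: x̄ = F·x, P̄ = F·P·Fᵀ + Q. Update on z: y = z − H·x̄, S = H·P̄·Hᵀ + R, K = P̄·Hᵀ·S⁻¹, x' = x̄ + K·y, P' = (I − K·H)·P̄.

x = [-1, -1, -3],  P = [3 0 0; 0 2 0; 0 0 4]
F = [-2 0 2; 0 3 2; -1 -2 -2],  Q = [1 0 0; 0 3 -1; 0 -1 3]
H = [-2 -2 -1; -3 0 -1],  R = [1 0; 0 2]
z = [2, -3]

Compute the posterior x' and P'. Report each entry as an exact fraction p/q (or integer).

x' = [-58/119, -338/119, 543/119]
P' = [26260/25347 9859/25347 -22794/8449; 9859/25347 21787/25347 -16333/8449; -22794/8449 -16333/8449 74526/8449]

x̄ = F·x = [-4, -9, 9]
P̄ = F·P·Fᵀ + Q = [29 16 -10; 16 37 -29; -10 -29 30]
y = z − H·x̄ = [-15, -6]
S = H·P̄·Hᵀ + R = [267 192; 192 233]
K = P̄·Hᵀ·S⁻¹ = [-3856/25347 -1733/8449; -14293/25347 3237/8449; 3728/8449 -3072/8449]
x' = x̄ + K·y = [-58/119, -338/119, 543/119]
P' = (I − K·H)·P̄ = [26260/25347 9859/25347 -22794/8449; 9859/25347 21787/25347 -16333/8449; -22794/8449 -16333/8449 74526/8449]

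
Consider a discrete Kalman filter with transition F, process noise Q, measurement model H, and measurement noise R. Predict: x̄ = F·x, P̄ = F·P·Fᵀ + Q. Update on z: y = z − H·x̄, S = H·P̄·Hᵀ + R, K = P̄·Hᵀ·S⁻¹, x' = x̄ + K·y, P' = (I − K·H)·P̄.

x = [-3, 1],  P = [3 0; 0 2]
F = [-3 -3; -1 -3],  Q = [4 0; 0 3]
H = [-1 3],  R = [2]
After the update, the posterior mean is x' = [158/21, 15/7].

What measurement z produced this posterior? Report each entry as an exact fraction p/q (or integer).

z = [-1]

x̄ = F·x = [6, 0]
P̄ = F·P·Fᵀ + Q = [49 27; 27 24]
S = H·P̄·Hᵀ + R = [105]
K = P̄·Hᵀ·S⁻¹ = [32/105; 3/7]
x' − x̄ = [32/21, 15/7] = K·y
y = (KᵀK)⁻¹·Kᵀ·(x' − x̄) = [5]
z = y + H·x̄ = [5] + [-6] = [-1]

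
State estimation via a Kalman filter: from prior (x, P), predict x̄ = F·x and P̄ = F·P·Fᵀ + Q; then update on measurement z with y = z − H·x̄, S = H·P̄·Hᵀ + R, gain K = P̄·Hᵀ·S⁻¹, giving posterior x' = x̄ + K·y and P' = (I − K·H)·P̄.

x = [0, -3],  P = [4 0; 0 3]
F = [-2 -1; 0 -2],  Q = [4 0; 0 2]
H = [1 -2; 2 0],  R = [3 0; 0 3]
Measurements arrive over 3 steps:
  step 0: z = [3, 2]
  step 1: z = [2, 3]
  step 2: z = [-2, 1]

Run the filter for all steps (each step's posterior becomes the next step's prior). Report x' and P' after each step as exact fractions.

step 0: x̄ = F·x = [3, 6]
step 0: P̄ = F·P·Fᵀ + Q = [23 6; 6 14]
step 0: y = z − H·x̄ = [12, -4]
step 0: S = H·P̄·Hᵀ + R = [58 22; 22 95]
step 0: K = P̄·Hᵀ·S⁻¹ = [33/5026 1213/2513; -1177/2513 590/2513]
step 0: x' = x̄ + K·y = [2885/2513, -1406/2513]
step 0: P' = (I − K·H)·P̄ = [3639/5026 885/2513; 885/2513 2208/2513]
step 1: x̄ = F·x = [-4364/2513, 2812/2513]
step 1: P̄ = F·P·Fᵀ + Q = [23078/2513 7956/2513; 7956/2513 13858/2513]
step 1: y = z − H·x̄ = [15014/2513, 16267/2513]
step 1: S = H·P̄·Hᵀ + R = [54225/2513 14332/2513; 14332/2513 99851/2513]
step 1: K = P̄·Hᵀ·S⁻¹ = [21498/2072827 955076/2072827; -875888/2072827 456040/2072827]
step 1: x' = x̄ + K·y = [2711172/2072827, 38444/2072827]
step 1: P' = (I − K·H)·P̄ = [1432614/2072827 684060/2072827; 684060/2072827 1655862/2072827]
step 2: x̄ = F·x = [-5460788/2072827, -76888/2072827]
step 2: P̄ = F·P·Fᵀ + Q = [18413866/2072827 6047964/2072827; 6047964/2072827 10769102/2072827]
step 2: y = z − H·x̄ = [1161358/2072827, 12994403/2072827]
step 2: S = H·P̄·Hᵀ + R = [43516899/2072827 12635876/2072827; 12635876/2072827 79873945/2072827]
step 2: K = P̄·Hᵀ·S⁻¹ = [18953814/1599844577 734646940/1599844577; -670634464/1599844577 348369656/1599844577]
step 2: x' = x̄ + K·y = [401335228/1599844577, 1748819440/1599844577]
step 2: P' = (I − K·H)·P̄ = [1101970410/1599844577 522554484/1599844577; 522554484/1599844577 1267228938/1599844577]

step 0: x' = [2885/2513, -1406/2513], P' = [3639/5026 885/2513; 885/2513 2208/2513]
step 1: x' = [2711172/2072827, 38444/2072827], P' = [1432614/2072827 684060/2072827; 684060/2072827 1655862/2072827]
step 2: x' = [401335228/1599844577, 1748819440/1599844577], P' = [1101970410/1599844577 522554484/1599844577; 522554484/1599844577 1267228938/1599844577]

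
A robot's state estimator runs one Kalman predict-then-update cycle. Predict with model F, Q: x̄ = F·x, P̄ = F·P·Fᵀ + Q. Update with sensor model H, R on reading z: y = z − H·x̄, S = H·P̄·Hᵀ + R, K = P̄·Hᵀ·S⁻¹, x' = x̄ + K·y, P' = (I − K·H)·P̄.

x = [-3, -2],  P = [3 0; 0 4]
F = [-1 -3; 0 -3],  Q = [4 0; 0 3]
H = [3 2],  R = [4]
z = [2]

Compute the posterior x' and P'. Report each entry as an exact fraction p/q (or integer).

x' = [1374/979, -1008/979]
P' = [1696/979 -2142/979; -2142/979 3585/979]

x̄ = F·x = [9, 6]
P̄ = F·P·Fᵀ + Q = [43 36; 36 39]
y = z − H·x̄ = [-37]
S = H·P̄·Hᵀ + R = [979]
K = P̄·Hᵀ·S⁻¹ = [201/979; 186/979]
x' = x̄ + K·y = [1374/979, -1008/979]
P' = (I − K·H)·P̄ = [1696/979 -2142/979; -2142/979 3585/979]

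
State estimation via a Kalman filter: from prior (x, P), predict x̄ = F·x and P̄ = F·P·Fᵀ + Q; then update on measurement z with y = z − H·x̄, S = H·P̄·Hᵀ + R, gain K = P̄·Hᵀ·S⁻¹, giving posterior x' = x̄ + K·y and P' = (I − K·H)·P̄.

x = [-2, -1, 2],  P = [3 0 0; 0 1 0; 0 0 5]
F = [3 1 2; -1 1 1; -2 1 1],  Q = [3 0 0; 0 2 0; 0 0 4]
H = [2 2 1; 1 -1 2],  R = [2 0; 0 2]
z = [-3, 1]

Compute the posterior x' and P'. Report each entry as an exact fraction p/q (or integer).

x̄ = F·x = [-3, 3, 5]
P̄ = F·P·Fᵀ + Q = [51 2 -7; 2 11 12; -7 12 22]
y = z − H·x̄ = [-8, -3]
S = H·P̄·Hᵀ + R = [308 125; 125 72]
K = P̄·Hᵀ·S⁻¹ = [2753/6551 -1595/6551; 861/6551 -130/6551; -821/6551 3700/6551]
x' = x̄ + K·y = [-36892/6551, 13155/6551, 28223/6551]
P' = (I − K·H)·P̄ = [117379/6551 -67587/6551 -94078/6551; -67587/6551 41293/6551 54310/6551; -94078/6551 54310/6551 77894/6551]

x' = [-36892/6551, 13155/6551, 28223/6551]
P' = [117379/6551 -67587/6551 -94078/6551; -67587/6551 41293/6551 54310/6551; -94078/6551 54310/6551 77894/6551]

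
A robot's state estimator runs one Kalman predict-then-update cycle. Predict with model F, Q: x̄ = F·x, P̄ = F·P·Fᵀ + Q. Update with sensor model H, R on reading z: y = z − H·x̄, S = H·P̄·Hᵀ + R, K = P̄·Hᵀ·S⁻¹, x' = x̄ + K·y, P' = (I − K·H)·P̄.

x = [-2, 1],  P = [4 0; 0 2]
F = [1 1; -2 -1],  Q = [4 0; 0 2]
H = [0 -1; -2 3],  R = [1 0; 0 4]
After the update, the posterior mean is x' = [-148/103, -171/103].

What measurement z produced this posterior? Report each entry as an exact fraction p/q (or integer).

x̄ = F·x = [-1, 3]
P̄ = F·P·Fᵀ + Q = [10 -10; -10 20]
S = H·P̄·Hᵀ + R = [21 -80; -80 344]
K = P̄·Hᵀ·S⁻¹ = [-70/103 -125/412; -60/103 10/103]
x' − x̄ = [-45/103, -480/103] = K·y
y = (KᵀK)⁻¹·Kᵀ·(x' − x̄) = [6, -12]
z = y + H·x̄ = [6, -12] + [-3, 11] = [3, -1]

z = [3, -1]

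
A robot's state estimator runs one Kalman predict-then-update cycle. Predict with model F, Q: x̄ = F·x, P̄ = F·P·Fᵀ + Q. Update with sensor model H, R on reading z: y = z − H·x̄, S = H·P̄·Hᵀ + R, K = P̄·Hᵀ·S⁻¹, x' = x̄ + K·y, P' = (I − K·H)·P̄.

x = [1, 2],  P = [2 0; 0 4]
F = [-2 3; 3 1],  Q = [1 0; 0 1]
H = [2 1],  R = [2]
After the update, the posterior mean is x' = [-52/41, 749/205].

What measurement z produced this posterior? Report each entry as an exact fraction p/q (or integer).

x̄ = F·x = [4, 5]
P̄ = F·P·Fᵀ + Q = [45 0; 0 23]
S = H·P̄·Hᵀ + R = [205]
K = P̄·Hᵀ·S⁻¹ = [18/41; 23/205]
x' − x̄ = [-216/41, -276/205] = K·y
y = (KᵀK)⁻¹·Kᵀ·(x' − x̄) = [-12]
z = y + H·x̄ = [-12] + [13] = [1]

z = [1]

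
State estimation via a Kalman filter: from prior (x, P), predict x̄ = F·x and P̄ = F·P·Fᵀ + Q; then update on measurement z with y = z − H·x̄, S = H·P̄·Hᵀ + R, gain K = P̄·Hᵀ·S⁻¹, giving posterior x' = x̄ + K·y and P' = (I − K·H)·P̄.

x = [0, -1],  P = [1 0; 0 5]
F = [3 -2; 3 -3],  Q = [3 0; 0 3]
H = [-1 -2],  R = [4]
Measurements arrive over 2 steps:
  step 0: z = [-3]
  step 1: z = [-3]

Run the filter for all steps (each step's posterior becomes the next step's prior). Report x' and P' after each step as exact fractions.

step 0: x' = [29/42, 33/28], P' = [67/21 -15/14; -15/14 177/140]
step 1: x' = [56899/35884, 49013/71768], P' = [56367/17942 -34755/35884; -34755/35884 84351/71768]

step 0: x̄ = F·x = [2, 3]
step 0: P̄ = F·P·Fᵀ + Q = [32 39; 39 57]
step 0: y = z − H·x̄ = [5]
step 0: S = H·P̄·Hᵀ + R = [420]
step 0: K = P̄·Hᵀ·S⁻¹ = [-11/42; -51/140]
step 0: x' = x̄ + K·y = [29/42, 33/28]
step 0: P' = (I − K·H)·P̄ = [67/21 -15/14; -15/14 177/140]
step 1: x̄ = F·x = [-2/7, -41/28]
step 1: P̄ = F·P·Fᵀ + Q = [1737/35 1833/35; 1833/35 8733/140]
step 1: y = z − H·x̄ = [-87/14]
step 1: S = H·P̄·Hᵀ + R = [17942/35]
step 1: K = P̄·Hᵀ·S⁻¹ = [-5403/17942; -12399/35884]
step 1: x' = x̄ + K·y = [56899/35884, 49013/71768]
step 1: P' = (I − K·H)·P̄ = [56367/17942 -34755/35884; -34755/35884 84351/71768]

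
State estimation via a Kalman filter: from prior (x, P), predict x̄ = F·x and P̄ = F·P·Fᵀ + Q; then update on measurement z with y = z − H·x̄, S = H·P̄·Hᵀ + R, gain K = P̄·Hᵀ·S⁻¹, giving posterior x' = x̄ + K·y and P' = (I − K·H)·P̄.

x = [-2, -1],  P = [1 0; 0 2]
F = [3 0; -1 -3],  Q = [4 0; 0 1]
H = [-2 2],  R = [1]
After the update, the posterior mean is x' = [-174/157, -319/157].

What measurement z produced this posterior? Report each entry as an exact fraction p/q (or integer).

x̄ = F·x = [-6, 5]
P̄ = F·P·Fᵀ + Q = [13 -3; -3 20]
S = H·P̄·Hᵀ + R = [157]
K = P̄·Hᵀ·S⁻¹ = [-32/157; 46/157]
x' − x̄ = [768/157, -1104/157] = K·y
y = (KᵀK)⁻¹·Kᵀ·(x' − x̄) = [-24]
z = y + H·x̄ = [-24] + [22] = [-2]

z = [-2]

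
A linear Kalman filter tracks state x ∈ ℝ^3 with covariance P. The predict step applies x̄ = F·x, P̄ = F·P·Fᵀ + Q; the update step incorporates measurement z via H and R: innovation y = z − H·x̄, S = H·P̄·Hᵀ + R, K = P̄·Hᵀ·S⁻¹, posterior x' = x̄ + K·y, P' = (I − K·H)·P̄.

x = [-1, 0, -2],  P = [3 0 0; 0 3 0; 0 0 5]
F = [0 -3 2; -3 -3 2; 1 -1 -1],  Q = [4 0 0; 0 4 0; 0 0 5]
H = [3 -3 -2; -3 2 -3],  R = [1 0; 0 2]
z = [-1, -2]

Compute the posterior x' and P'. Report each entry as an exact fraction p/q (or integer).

x' = [-97738/31277, -344630/93831, 125536/93831]
P' = [1371491/31277 1581431/31277 -314357/31277; 1581431/31277 5479933/93831 -1090745/93831; -314357/31277 -1090745/93831 228271/93831]

x̄ = F·x = [-4, -1, 1]
P̄ = F·P·Fᵀ + Q = [51 47 -1; 47 78 -10; -1 -10 16]
y = z − H·x̄ = [10, -9]
S = H·P̄·Hᵀ + R = [272 -173; -173 455]
K = P̄·Hᵀ·S⁻¹ = [-1106/31277 -4270/31277; -25430/93831 -389/93831; -13520/93831 -18545/93831]
x' = x̄ + K·y = [-97738/31277, -344630/93831, 125536/93831]
P' = (I − K·H)·P̄ = [1371491/31277 1581431/31277 -314357/31277; 1581431/31277 5479933/93831 -1090745/93831; -314357/31277 -1090745/93831 228271/93831]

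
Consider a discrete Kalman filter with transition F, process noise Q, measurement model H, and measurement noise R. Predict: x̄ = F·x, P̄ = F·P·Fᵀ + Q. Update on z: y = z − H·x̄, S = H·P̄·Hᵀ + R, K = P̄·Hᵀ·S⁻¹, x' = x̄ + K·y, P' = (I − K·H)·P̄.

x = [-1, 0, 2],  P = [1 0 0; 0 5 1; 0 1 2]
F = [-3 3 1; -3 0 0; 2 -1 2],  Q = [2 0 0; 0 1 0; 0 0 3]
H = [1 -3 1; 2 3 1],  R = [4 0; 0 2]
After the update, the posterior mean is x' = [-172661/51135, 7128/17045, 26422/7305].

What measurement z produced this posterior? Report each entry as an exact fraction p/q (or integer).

x̄ = F·x = [5, 3, 2]
P̄ = F·P·Fᵀ + Q = [64 9 -12; 9 10 -6; -12 -6 16]
S = H·P̄·Hᵀ + R = [132 -9; -9 388]
K = P̄·Hᵀ·S⁻¹ = [10987/51135 6367/17045; -3366/17045 1767/17045; 1186/7305 -154/2435]
x' − x̄ = [-428336/51135, -44007/17045, 11812/7305] = K·y
y = (KᵀK)⁻¹·Kᵀ·(x' − x̄) = [1, -23]
z = y + H·x̄ = [1, -23] + [-2, 21] = [-1, -2]

z = [-1, -2]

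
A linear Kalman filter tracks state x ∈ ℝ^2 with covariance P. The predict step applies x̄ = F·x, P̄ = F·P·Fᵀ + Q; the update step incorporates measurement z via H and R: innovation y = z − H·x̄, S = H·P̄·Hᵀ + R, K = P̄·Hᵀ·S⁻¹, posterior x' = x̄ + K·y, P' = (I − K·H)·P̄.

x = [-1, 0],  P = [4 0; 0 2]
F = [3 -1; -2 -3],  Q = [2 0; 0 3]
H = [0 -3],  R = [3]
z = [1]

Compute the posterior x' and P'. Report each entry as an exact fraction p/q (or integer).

x' = [-15/8, -5/16]
P' = [877/28 -9/56; -9/56 37/112]

x̄ = F·x = [-3, 2]
P̄ = F·P·Fᵀ + Q = [40 -18; -18 37]
y = z − H·x̄ = [7]
S = H·P̄·Hᵀ + R = [336]
K = P̄·Hᵀ·S⁻¹ = [9/56; -37/112]
x' = x̄ + K·y = [-15/8, -5/16]
P' = (I − K·H)·P̄ = [877/28 -9/56; -9/56 37/112]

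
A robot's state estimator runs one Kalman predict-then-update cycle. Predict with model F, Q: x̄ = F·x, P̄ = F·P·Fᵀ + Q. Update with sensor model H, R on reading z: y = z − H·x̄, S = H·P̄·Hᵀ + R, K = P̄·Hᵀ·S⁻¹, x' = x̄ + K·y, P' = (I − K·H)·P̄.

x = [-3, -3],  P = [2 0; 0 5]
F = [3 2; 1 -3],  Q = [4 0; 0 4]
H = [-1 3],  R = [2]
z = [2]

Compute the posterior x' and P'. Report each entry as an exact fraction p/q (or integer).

x̄ = F·x = [-15, 6]
P̄ = F·P·Fᵀ + Q = [42 -24; -24 51]
y = z − H·x̄ = [-31]
S = H·P̄·Hᵀ + R = [647]
K = P̄·Hᵀ·S⁻¹ = [-114/647; 177/647]
x' = x̄ + K·y = [-6171/647, -1605/647]
P' = (I − K·H)·P̄ = [14178/647 4650/647; 4650/647 1668/647]

x' = [-6171/647, -1605/647]
P' = [14178/647 4650/647; 4650/647 1668/647]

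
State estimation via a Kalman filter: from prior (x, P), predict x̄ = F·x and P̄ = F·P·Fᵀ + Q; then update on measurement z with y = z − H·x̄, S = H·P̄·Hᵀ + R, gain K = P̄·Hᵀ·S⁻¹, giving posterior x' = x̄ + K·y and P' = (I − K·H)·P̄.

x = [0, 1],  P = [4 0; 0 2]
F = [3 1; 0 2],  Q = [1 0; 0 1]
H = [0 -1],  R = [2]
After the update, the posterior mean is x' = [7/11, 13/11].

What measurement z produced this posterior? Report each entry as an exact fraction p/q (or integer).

z = [-1]

x̄ = F·x = [1, 2]
P̄ = F·P·Fᵀ + Q = [39 4; 4 9]
S = H·P̄·Hᵀ + R = [11]
K = P̄·Hᵀ·S⁻¹ = [-4/11; -9/11]
x' − x̄ = [-4/11, -9/11] = K·y
y = (KᵀK)⁻¹·Kᵀ·(x' − x̄) = [1]
z = y + H·x̄ = [1] + [-2] = [-1]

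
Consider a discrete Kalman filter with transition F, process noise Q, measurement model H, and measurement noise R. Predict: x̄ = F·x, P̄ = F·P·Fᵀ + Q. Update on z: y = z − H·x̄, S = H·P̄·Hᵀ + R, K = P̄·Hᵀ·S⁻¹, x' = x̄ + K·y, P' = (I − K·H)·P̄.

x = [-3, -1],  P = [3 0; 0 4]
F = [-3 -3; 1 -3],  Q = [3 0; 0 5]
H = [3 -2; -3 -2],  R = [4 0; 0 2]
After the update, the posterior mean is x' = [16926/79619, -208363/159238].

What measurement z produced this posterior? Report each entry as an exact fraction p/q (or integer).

x̄ = F·x = [12, 0]
P̄ = F·P·Fᵀ + Q = [66 27; 27 44]
S = H·P̄·Hᵀ + R = [450 -418; -418 1096]
K = P̄·Hᵀ·S⁻¹ = [13122/79619 -13302/79619; -39157/159238 -19744/79619]
x' − x̄ = [-938502/79619, -208363/159238] = K·y
y = (KᵀK)⁻¹·Kᵀ·(x' − x̄) = [-33, 38]
z = y + H·x̄ = [-33, 38] + [36, -36] = [3, 2]

z = [3, 2]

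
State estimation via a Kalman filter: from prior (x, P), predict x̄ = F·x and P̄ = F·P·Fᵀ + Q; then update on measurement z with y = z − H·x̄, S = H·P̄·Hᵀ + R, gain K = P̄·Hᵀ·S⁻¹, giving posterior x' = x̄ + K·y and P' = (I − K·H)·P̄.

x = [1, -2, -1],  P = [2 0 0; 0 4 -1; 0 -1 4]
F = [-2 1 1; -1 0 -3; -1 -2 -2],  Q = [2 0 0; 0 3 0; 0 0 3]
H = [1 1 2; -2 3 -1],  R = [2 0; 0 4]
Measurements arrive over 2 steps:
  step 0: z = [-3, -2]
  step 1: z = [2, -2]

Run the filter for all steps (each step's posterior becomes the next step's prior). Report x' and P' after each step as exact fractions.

step 0: x̄ = F·x = [-5, 2, 5]
step 0: P̄ = F·P·Fᵀ + Q = [16 -5 -8; -5 41 20; -8 20 29]
step 0: y = z − H·x̄ = [-10, -13]
step 0: S = H·P̄·Hᵀ + R = [213 168; 168 374]
step 0: K = P̄·Hᵀ·S⁻¹ = [2341/25719 -2489/17146; 4720/25719 3767/17146; 9142/25719 -583/17146]
step 0: x' = x̄ + K·y = [-206939/51438, -138437/51438, 97087/51438]
step 0: P' = (I − K·H)·P̄ = [555205/51438 230749/51438 -388295/51438; 230749/51438 114505/51438 -163187/51438; -388295/51438 -163187/51438 294025/51438]
step 1: x̄ = F·x = [62088/8573, -42161/25719, 289639/51438]
step 1: P̄ = F·P·Fᵀ + Q = [506006/8573 -242388/8573 78910/8573; -242388/8573 512987/25719 -69872/25719; 78910/8573 -69872/25719 407959/51438]
step 1: y = z − H·x̄ = [-382304/25719, 1184785/51438]
step 1: S = H·P̄·Hᵀ + R = [2111465/25719 -4165208/25719; -4165208/25719 42175861/51438]
step 1: K = P̄·Hᵀ·S⁻¹ = [306671854/2113415723 -486048764/2113415723; 411776605/2113415723 388320126/2113415723; 655307771/2113415723 40533903/2113415723]
step 1: x' = x̄ + K·y = [-447927706/2113415723, -641145972/2113415723, 3093005418/2113415723]
step 1: P' = (I − K·H)·P̄ = [6588056734/2113415723 2355589114/2113415723 -4165151070/2113415723; 2355589114/2113415723 1570983080/2113415723 -1551509492/2113415723; -4165151070/2113415723 -1551509492/2113415723 3513638052/2113415723]

step 0: x' = [-206939/51438, -138437/51438, 97087/51438], P' = [555205/51438 230749/51438 -388295/51438; 230749/51438 114505/51438 -163187/51438; -388295/51438 -163187/51438 294025/51438]
step 1: x' = [-447927706/2113415723, -641145972/2113415723, 3093005418/2113415723], P' = [6588056734/2113415723 2355589114/2113415723 -4165151070/2113415723; 2355589114/2113415723 1570983080/2113415723 -1551509492/2113415723; -4165151070/2113415723 -1551509492/2113415723 3513638052/2113415723]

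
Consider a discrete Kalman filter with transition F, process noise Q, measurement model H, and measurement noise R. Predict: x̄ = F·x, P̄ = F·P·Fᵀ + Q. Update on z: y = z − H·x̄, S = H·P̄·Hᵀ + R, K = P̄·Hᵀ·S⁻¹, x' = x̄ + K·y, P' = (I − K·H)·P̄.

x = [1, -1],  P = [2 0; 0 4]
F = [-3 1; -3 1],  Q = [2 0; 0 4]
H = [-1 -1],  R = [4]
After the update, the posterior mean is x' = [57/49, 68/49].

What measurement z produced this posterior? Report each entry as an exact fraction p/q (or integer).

z = [-3]

x̄ = F·x = [-4, -4]
P̄ = F·P·Fᵀ + Q = [24 22; 22 26]
S = H·P̄·Hᵀ + R = [98]
K = P̄·Hᵀ·S⁻¹ = [-23/49; -24/49]
x' − x̄ = [253/49, 264/49] = K·y
y = (KᵀK)⁻¹·Kᵀ·(x' − x̄) = [-11]
z = y + H·x̄ = [-11] + [8] = [-3]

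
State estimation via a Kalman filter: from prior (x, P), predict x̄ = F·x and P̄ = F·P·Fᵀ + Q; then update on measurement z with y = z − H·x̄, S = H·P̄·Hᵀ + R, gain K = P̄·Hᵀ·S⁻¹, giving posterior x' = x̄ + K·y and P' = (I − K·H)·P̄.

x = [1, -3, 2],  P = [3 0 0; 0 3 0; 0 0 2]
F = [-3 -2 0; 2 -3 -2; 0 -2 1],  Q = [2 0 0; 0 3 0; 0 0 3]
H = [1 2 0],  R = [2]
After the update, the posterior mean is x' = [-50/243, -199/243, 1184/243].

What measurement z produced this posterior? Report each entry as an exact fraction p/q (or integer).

z = [-2]

x̄ = F·x = [3, 7, 8]
P̄ = F·P·Fᵀ + Q = [41 0 12; 0 50 14; 12 14 17]
S = H·P̄·Hᵀ + R = [243]
K = P̄·Hᵀ·S⁻¹ = [41/243; 100/243; 40/243]
x' − x̄ = [-779/243, -1900/243, -760/243] = K·y
y = (KᵀK)⁻¹·Kᵀ·(x' − x̄) = [-19]
z = y + H·x̄ = [-19] + [17] = [-2]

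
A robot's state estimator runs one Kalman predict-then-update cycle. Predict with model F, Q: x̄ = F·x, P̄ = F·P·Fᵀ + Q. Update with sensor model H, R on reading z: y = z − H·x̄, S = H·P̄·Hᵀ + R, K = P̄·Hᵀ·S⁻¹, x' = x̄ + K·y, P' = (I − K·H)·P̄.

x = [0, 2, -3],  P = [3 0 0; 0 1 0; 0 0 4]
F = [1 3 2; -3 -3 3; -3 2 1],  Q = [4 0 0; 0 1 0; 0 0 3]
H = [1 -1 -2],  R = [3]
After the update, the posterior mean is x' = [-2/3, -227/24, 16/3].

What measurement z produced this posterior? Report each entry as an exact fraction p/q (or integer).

x̄ = F·x = [0, -15, 1]
P̄ = F·P·Fᵀ + Q = [32 6 5; 6 73 33; 5 33 38]
S = H·P̄·Hᵀ + R = [360]
K = P̄·Hᵀ·S⁻¹ = [2/45; -133/360; -13/45]
x' − x̄ = [-2/3, 133/24, 13/3] = K·y
y = (KᵀK)⁻¹·Kᵀ·(x' − x̄) = [-15]
z = y + H·x̄ = [-15] + [13] = [-2]

z = [-2]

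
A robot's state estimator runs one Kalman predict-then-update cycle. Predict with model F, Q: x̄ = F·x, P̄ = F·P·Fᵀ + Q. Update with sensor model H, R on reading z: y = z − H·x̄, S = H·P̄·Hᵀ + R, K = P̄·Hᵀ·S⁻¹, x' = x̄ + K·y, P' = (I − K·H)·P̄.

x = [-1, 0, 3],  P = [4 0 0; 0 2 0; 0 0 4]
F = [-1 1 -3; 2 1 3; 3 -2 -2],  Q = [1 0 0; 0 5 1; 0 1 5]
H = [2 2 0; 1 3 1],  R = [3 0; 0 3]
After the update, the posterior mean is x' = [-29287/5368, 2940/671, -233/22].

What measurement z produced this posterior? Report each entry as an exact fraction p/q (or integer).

x̄ = F·x = [-8, 7, -9]
P̄ = F·P·Fᵀ + Q = [43 -42 8; -42 59 -3; 8 -3 65]
S = H·P̄·Hᵀ + R = [75 114; 114 388]
K = P̄·Hᵀ·S⁻¹ = [4663/8052 -1951/5368; -232/2013 251/671; -7/33 5/22]
x' − x̄ = [13657/5368, -1757/671, -35/22] = K·y
y = (KᵀK)⁻¹·Kᵀ·(x' − x̄) = [0, -7]
z = y + H·x̄ = [0, -7] + [-2, 4] = [-2, -3]

z = [-2, -3]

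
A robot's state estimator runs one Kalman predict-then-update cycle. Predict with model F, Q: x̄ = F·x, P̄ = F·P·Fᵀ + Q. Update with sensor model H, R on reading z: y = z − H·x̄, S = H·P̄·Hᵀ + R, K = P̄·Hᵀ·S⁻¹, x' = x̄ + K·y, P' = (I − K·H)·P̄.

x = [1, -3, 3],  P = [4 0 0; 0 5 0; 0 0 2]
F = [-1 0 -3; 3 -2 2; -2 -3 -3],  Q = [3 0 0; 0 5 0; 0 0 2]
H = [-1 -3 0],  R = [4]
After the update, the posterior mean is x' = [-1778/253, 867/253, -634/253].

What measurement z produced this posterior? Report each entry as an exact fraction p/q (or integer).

z = [-3]

x̄ = F·x = [-10, 15, -2]
P̄ = F·P·Fᵀ + Q = [25 -24 26; -24 69 -6; 26 -6 81]
S = H·P̄·Hᵀ + R = [506]
K = P̄·Hᵀ·S⁻¹ = [47/506; -183/506; -4/253]
x' − x̄ = [752/253, -2928/253, -128/253] = K·y
y = (KᵀK)⁻¹·Kᵀ·(x' − x̄) = [32]
z = y + H·x̄ = [32] + [-35] = [-3]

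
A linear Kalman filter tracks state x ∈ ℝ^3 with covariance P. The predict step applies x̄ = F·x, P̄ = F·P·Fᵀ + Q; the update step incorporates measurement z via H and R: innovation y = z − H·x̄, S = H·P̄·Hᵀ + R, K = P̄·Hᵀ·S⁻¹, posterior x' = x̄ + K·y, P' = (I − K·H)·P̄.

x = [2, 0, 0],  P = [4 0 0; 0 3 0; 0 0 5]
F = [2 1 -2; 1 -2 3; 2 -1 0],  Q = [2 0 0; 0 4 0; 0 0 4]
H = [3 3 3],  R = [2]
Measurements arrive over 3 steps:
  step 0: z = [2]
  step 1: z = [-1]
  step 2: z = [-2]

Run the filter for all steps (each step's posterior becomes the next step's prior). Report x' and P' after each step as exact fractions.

step 0: x̄ = F·x = [4, 2, 4]
step 0: P̄ = F·P·Fᵀ + Q = [41 -28 13; -28 65 14; 13 14 23]
step 0: y = z − H·x̄ = [-28]
step 0: S = H·P̄·Hᵀ + R = [1145]
step 0: K = P̄·Hᵀ·S⁻¹ = [78/1145; 153/1145; 30/229]
step 0: x' = x̄ + K·y = [2396/1145, -1994/1145, 76/229]
step 0: P' = (I − K·H)·P̄ = [40861/1145 -43994/1145 637/229; -43994/1145 51016/1145 -1384/229; 637/229 -1384/229 767/229]
step 1: x̄ = F·x = [2038/1145, 7524/1145, 6786/1145]
step 1: P̄ = F·P·Fᵀ + Q = [58314/1145 52962/1145 85848/1145; 52962/1145 562146/1145 443594/1145; 85848/1145 443594/1145 395016/1145]
step 1: y = z − H·x̄ = [-50189/1145]
step 1: S = H·P̄·Hᵀ + R = [19624846/1145]
step 1: K = P̄·Hᵀ·S⁻¹ = [295686/9812423; 1588053/9812423; 1386687/9812423]
step 1: x' = x̄ + K·y = [4504396/9812423, -5130237/9812423, -2628237/9812423]
step 1: P' = (I − K·H)·P̄ = [347022894/9812423 -366327102/9812423 19501332/9812423; -366327102/9812423 412392732/9812423 -45006928/9812423; 19501332/9812423 -45006928/9812423 26430054/9812423]
step 2: x̄ = F·x = [9135029/9812423, 6880159/9812423, 14139029/9812423]
step 2: P̄ = F·P·Fᵀ + Q = [484538018/9812423 572618138/9812423 807679660/9812423; 572618138/9812423 4396113536/9812423 3602495538/9812423; 807679660/9812423 3602495538/9812423 3305042408/9812423]
step 2: y = z − H·x̄ = [-110087497/9812423]
step 2: S = H·P̄·Hᵀ + R = [163381150552/9812423]
step 2: K = P̄·Hᵀ·S⁻¹ = [699313431/20422643819; 6428420409/40845287638; 11572826409/81690575276]
step 2: x' = x̄ + K·y = [11167045928/20422643819, -43482291697/40845287638, -12127288003/81690575276]
step 2: P' = (I − K·H)·P̄ = [609761030498/20422643819 -640774113778/20422643819 31479292234/20422643819; -640774113778/20422643819 726740278514/20422643819 -83823357933/20422643819; 31479292234/20422643819 -83823357933/20422643819 108545740201/40845287638]

step 0: x' = [2396/1145, -1994/1145, 76/229], P' = [40861/1145 -43994/1145 637/229; -43994/1145 51016/1145 -1384/229; 637/229 -1384/229 767/229]
step 1: x' = [4504396/9812423, -5130237/9812423, -2628237/9812423], P' = [347022894/9812423 -366327102/9812423 19501332/9812423; -366327102/9812423 412392732/9812423 -45006928/9812423; 19501332/9812423 -45006928/9812423 26430054/9812423]
step 2: x' = [11167045928/20422643819, -43482291697/40845287638, -12127288003/81690575276], P' = [609761030498/20422643819 -640774113778/20422643819 31479292234/20422643819; -640774113778/20422643819 726740278514/20422643819 -83823357933/20422643819; 31479292234/20422643819 -83823357933/20422643819 108545740201/40845287638]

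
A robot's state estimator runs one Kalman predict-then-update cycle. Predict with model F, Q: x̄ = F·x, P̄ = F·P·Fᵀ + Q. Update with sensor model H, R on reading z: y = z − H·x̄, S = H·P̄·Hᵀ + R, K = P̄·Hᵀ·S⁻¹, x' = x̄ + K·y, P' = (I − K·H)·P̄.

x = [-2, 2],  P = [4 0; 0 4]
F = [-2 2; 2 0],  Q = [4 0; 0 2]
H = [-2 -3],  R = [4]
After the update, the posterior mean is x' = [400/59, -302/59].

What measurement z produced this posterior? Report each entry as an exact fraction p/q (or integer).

x̄ = F·x = [8, -4]
P̄ = F·P·Fᵀ + Q = [36 -16; -16 18]
S = H·P̄·Hᵀ + R = [118]
K = P̄·Hᵀ·S⁻¹ = [-12/59; -11/59]
x' − x̄ = [-72/59, -66/59] = K·y
y = (KᵀK)⁻¹·Kᵀ·(x' − x̄) = [6]
z = y + H·x̄ = [6] + [-4] = [2]

z = [2]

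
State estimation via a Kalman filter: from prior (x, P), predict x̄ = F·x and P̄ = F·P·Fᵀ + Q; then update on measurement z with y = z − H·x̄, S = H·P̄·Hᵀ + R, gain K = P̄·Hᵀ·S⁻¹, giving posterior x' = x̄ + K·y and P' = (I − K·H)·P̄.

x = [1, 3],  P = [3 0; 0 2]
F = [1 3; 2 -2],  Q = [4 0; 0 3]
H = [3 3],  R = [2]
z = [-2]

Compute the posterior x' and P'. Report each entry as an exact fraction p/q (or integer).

x' = [1060/163, -1162/163]
P' = [4901/326 -4863/326; -4863/326 4897/326]

x̄ = F·x = [10, -4]
P̄ = F·P·Fᵀ + Q = [25 -6; -6 23]
y = z − H·x̄ = [-20]
S = H·P̄·Hᵀ + R = [326]
K = P̄·Hᵀ·S⁻¹ = [57/326; 51/326]
x' = x̄ + K·y = [1060/163, -1162/163]
P' = (I − K·H)·P̄ = [4901/326 -4863/326; -4863/326 4897/326]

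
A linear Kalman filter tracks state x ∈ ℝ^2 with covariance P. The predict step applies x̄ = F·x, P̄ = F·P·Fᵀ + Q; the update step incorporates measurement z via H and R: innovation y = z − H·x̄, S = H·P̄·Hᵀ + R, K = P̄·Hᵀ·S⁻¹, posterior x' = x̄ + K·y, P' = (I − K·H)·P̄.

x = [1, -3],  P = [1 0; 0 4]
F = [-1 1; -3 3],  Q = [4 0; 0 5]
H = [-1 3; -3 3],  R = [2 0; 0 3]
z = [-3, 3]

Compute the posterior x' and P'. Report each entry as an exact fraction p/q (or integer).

x' = [-8912/3245, -1227/649]
P' = [3393/3245 411/649; 411/649 335/649]

x̄ = F·x = [-4, -12]
P̄ = F·P·Fᵀ + Q = [9 15; 15 50]
y = z − H·x̄ = [29, 27]
S = H·P̄·Hᵀ + R = [371 297; 297 264]
K = P̄·Hᵀ·S⁻¹ = [126/295 -1338/3245; 27/59 -76/649]
x' = x̄ + K·y = [-8912/3245, -1227/649]
P' = (I − K·H)·P̄ = [3393/3245 411/649; 411/649 335/649]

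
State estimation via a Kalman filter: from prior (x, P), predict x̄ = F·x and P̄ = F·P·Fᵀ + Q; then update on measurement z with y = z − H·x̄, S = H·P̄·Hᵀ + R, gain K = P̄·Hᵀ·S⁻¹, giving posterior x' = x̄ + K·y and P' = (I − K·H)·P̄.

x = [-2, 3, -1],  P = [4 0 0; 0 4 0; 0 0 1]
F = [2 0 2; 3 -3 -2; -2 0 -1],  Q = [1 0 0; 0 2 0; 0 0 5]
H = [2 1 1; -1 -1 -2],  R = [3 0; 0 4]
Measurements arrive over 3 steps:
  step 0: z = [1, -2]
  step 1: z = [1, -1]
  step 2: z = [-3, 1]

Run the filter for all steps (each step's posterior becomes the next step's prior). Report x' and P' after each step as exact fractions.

step 0: x̄ = F·x = [-6, -13, 5]
step 0: P̄ = F·P·Fᵀ + Q = [21 20 -18; 20 78 -22; -18 -22 22]
step 0: y = z − H·x̄ = [21, -11]
step 0: S = H·P̄·Hᵀ + R = [151 -68; -68 71]
step 0: K = P̄·Hᵀ·S⁻¹ = [2784/6097 2237/6097; 3144/6097 -1626/6097; -404/871 -436/871]
step 0: x' = x̄ + K·y = [-2725/6097, 4649/6097, 667/871]
step 0: P' = (I − K·H)·P̄ = [16726/6097 -24526/6097 -82/871; -24526/6097 85938/6097 -3922/871; -82/871 -3922/871 2874/871]
step 1: x̄ = F·x = [3888/6097, -2420/469, 781/6097]
step 1: P̄ = F·P·Fᵀ + Q = [148881/6097 25432/469 -103696/6097; 25432/469 87350/469 -22324/469; -103696/6097 -22324/469 115211/6097]
step 1: y = z − H·x̄ = [29000/6097, -32107/6097]
step 1: S = H·P̄·Hᵀ + R = [2191832/6097 -1266466/6097; -1266466/6097 855263/6097]
step 1: K = P̄·Hᵀ·S⁻¹ = [4269697/11097945 2791679/11097945; 13674877/22195890 -1368623/11097945; -19681339/44391780 -10329169/22195890]
step 1: x' = x̄ + K·y = [4228177/3699315, -5845129/3699315, 3476803/7398630]
step 1: P' = (I − K·H)·P̄ = [28156438/11097945 -47684416/11097945 4180631/11097945; -47684416/11097945 178603387/11097945 -125444479/22195890; 4180631/11097945 -125444479/22195890 158399893/44391780]
step 2: x̄ = F·x = [3977719/1233105, 5348623/739863, -20389511/7398630]
step 2: P̄ = F·P·Fᵀ + Q = [35063182/1233105 45422662/739863 -144606323/7398630; 45422662/739863 419383850/2219589 -111966253/2219589; -144606323/7398630 -111966253/2219589 897751897/44391780]
step 2: y = z − H·x̄ = [-103025237/7398630, 7328692/1233105]
step 2: S = H·P̄·Hᵀ + R = [17419939453/44391780 -818970349/3699315; -818970349/3699315 178927603/1233105]
step 2: K = P̄·Hᵀ·S⁻¹ = [137245120878/352004314771 86309945631/352004314771; 214314327908/352004314771 -35571145062/352004314771; -156124436017/352004314771 -166531678764/352004314771]
step 2: x' = x̄ + K·y = [-262674515616/352004314771, -651004372683/352004314771, 214202478384/352004314771]
step 2: P' = (I − K·H)·P̄ = [839833905302/352004314771 -1350791208114/352004314771 82858760144/352004314771; -1350791208114/352004314771 5195975011542/352004314771 -1851449611590/352004314771; 82858760144/352004314771 -1851449611590/352004314771 1217358783251/352004314771]

step 0: x' = [-2725/6097, 4649/6097, 667/871], P' = [16726/6097 -24526/6097 -82/871; -24526/6097 85938/6097 -3922/871; -82/871 -3922/871 2874/871]
step 1: x' = [4228177/3699315, -5845129/3699315, 3476803/7398630], P' = [28156438/11097945 -47684416/11097945 4180631/11097945; -47684416/11097945 178603387/11097945 -125444479/22195890; 4180631/11097945 -125444479/22195890 158399893/44391780]
step 2: x' = [-262674515616/352004314771, -651004372683/352004314771, 214202478384/352004314771], P' = [839833905302/352004314771 -1350791208114/352004314771 82858760144/352004314771; -1350791208114/352004314771 5195975011542/352004314771 -1851449611590/352004314771; 82858760144/352004314771 -1851449611590/352004314771 1217358783251/352004314771]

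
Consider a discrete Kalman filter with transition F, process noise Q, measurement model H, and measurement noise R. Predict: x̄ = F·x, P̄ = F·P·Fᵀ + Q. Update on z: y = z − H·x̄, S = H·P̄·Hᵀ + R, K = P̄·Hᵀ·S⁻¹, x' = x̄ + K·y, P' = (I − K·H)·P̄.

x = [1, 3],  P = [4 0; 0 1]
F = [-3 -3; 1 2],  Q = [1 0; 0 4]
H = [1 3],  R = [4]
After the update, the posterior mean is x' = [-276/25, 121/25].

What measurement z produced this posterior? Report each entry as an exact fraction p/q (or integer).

x̄ = F·x = [-12, 7]
P̄ = F·P·Fᵀ + Q = [46 -18; -18 12]
S = H·P̄·Hᵀ + R = [50]
K = P̄·Hᵀ·S⁻¹ = [-4/25; 9/25]
x' − x̄ = [24/25, -54/25] = K·y
y = (KᵀK)⁻¹·Kᵀ·(x' − x̄) = [-6]
z = y + H·x̄ = [-6] + [9] = [3]

z = [3]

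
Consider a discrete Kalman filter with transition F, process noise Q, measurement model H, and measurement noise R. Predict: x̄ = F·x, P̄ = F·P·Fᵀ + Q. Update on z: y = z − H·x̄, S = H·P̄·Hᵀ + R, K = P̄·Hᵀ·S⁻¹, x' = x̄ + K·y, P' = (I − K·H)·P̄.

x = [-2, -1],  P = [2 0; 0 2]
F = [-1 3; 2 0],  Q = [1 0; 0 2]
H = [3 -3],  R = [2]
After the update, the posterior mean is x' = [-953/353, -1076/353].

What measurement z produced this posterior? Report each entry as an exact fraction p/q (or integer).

z = [1]

x̄ = F·x = [-1, -4]
P̄ = F·P·Fᵀ + Q = [21 -4; -4 10]
S = H·P̄·Hᵀ + R = [353]
K = P̄·Hᵀ·S⁻¹ = [75/353; -42/353]
x' − x̄ = [-600/353, 336/353] = K·y
y = (KᵀK)⁻¹·Kᵀ·(x' − x̄) = [-8]
z = y + H·x̄ = [-8] + [9] = [1]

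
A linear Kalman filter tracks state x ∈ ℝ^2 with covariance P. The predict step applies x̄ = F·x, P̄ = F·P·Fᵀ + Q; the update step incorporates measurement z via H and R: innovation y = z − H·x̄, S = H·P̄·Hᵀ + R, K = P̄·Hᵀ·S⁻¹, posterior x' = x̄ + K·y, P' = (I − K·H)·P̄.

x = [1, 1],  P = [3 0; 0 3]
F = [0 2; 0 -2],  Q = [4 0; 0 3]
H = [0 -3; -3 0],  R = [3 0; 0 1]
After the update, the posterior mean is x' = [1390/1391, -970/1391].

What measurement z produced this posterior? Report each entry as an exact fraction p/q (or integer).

z = [2, -3]

x̄ = F·x = [2, -2]
P̄ = F·P·Fᵀ + Q = [16 -12; -12 15]
S = H·P̄·Hᵀ + R = [138 -108; -108 145]
K = P̄·Hᵀ·S⁻¹ = [6/1391 -456/1391; -879/2782 18/1391]
x' − x̄ = [-1392/1391, 1812/1391] = K·y
y = (KᵀK)⁻¹·Kᵀ·(x' − x̄) = [-4, 3]
z = y + H·x̄ = [-4, 3] + [6, -6] = [2, -3]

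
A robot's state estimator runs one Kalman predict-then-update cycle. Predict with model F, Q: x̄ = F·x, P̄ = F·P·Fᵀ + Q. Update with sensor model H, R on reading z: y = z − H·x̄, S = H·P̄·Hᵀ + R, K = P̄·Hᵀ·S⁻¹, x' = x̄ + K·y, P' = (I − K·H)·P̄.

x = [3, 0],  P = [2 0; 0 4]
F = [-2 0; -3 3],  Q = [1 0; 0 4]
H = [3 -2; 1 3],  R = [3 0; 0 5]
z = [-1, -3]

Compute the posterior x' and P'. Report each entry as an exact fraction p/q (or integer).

x̄ = F·x = [-6, -9]
P̄ = F·P·Fᵀ + Q = [9 12; 12 58]
y = z − H·x̄ = [-1, 30]
S = H·P̄·Hᵀ + R = [172 -237; -237 608]
K = P̄·Hᵀ·S⁻¹ = [12489/48407 8451/48407; -4558/48407 13032/48407]
x' = x̄ + K·y = [-49401/48407, -40145/48407]
P' = (I − K·H)·P̄ = [17901/48407 8118/48407; 8118/48407 19014/48407]

x' = [-49401/48407, -40145/48407]
P' = [17901/48407 8118/48407; 8118/48407 19014/48407]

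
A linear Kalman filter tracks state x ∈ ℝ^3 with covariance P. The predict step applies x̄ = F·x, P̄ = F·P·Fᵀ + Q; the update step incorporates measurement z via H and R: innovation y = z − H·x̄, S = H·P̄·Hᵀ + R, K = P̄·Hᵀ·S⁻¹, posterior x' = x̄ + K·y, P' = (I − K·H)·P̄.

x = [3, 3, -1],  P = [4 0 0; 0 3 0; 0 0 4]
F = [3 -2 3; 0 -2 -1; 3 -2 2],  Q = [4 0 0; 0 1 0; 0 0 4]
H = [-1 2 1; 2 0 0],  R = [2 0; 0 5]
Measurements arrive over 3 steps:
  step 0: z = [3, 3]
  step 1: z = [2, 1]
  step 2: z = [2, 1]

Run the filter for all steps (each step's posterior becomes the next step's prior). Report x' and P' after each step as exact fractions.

step 0: x̄ = F·x = [0, -5, 1]
step 0: P̄ = F·P·Fᵀ + Q = [88 0 72; 0 17 4; 72 4 68]
step 0: y = z − H·x̄ = [12, 3]
step 0: S = H·P̄·Hᵀ + R = [98 -32; -32 357]
step 0: K = P̄·Hᵀ·S⁻¹ = [-40/16981 8368/16981; 6783/16981 608/16981; 3018/16981 7120/16981]
step 0: x' = x̄ + K·y = [24624/16981, -1685/16981, 74557/16981]
step 0: P' = (I − K·H)·P̄ = [20920/16981 1520/16981 17800/16981; 1520/16981 30923/16981 -46760/16981; 17800/16981 -46760/16981 117356/16981]
step 1: x̄ = F·x = [300913/16981, -71187/16981, 226356/16981]
step 1: P̄ = F·P·Fᵀ + Q = [2299380/16981 -103856/16981 1732468/16981; -103856/16981 70989/16981 -80020/16981; 1732468/16981 -80020/16981 1418760/16981]
step 1: y = z − H·x̄ = [250893/16981, -584845/16981]
step 1: S = H·P̄·Hᵀ + R = [666466/16981 -1549248/16981; -1549248/16981 9282425/16981]
step 1: K = P̄·Hᵀ·S⁻¹ = [-1936560/111484933 54909384/111484933; 35844727/111484933 3487840/111484933; 28576494/111484933 46384456/111484933]
step 1: x' = x̄ + K·y = [7974607/15926419, -8269180/15926419, 44395910/15926419]
step 1: P' = (I − K·H)·P̄ = [137273460/111484933 8719600/111484933 115961140/111484933; 8719600/111484933 158713419/111484933 -237017784/111484933; 115961140/111484933 -237017784/111484933 647149696/111484933]
step 2: x̄ = F·x = [173649911/15926419, -27857550/15926419, 129254001/15926419]
step 2: P̄ = F·P·Fᵀ + Q = [1852497220/15926419 -108389328/15926419 1394024676/15926419; -108389328/15926419 445417169/111484933 -585611168/111484933; 1394024676/15926419 -585611168/111484933 8087894084/111484933]
step 2: y = z − H·x̄ = [131963848/15926419, -331373403/15926419]
step 2: S = H·P̄·Hᵀ + R = [605160602/15926419 -1350502400/15926419; -1350502400/15926419 7489620975/15926419]
step 2: K = P̄·Hᵀ·S⁻¹ = [-67525120/3401350681 8352086552/17006753405; 1061892387/3401350681 2325711776/85033767025; 910455948/3401350681 35758506808/85033767025]
step 2: x' = x̄ + K·y = [8853685121/17006753405, 22840897038/85033767025, 134695582179/85033767025]
step 2: P' = (I − K·H)·P̄ = [4176043276/3401350681 1162855888/17006753405 17879253404/17006753405; 1162855888/17006753405 826280099993/595236369175 -1240197908456/595236369175; 17879253404/17006753405 -1240197908456/595236369175 3424829267852/595236369175]

step 0: x' = [24624/16981, -1685/16981, 74557/16981], P' = [20920/16981 1520/16981 17800/16981; 1520/16981 30923/16981 -46760/16981; 17800/16981 -46760/16981 117356/16981]
step 1: x' = [7974607/15926419, -8269180/15926419, 44395910/15926419], P' = [137273460/111484933 8719600/111484933 115961140/111484933; 8719600/111484933 158713419/111484933 -237017784/111484933; 115961140/111484933 -237017784/111484933 647149696/111484933]
step 2: x' = [8853685121/17006753405, 22840897038/85033767025, 134695582179/85033767025], P' = [4176043276/3401350681 1162855888/17006753405 17879253404/17006753405; 1162855888/17006753405 826280099993/595236369175 -1240197908456/595236369175; 17879253404/17006753405 -1240197908456/595236369175 3424829267852/595236369175]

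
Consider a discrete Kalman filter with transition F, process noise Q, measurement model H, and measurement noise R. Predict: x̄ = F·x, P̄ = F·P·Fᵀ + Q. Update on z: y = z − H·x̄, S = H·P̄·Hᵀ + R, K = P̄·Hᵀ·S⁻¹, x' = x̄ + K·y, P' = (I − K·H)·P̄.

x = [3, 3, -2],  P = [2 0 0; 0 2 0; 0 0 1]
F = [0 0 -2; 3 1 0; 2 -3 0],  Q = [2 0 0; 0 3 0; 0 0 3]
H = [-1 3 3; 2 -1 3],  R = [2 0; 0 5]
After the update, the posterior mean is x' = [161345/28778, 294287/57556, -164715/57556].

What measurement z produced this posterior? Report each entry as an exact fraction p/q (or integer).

z = [1, -2]

x̄ = F·x = [4, 12, -3]
P̄ = F·P·Fᵀ + Q = [6 0 0; 0 23 6; 0 6 29]
S = H·P̄·Hᵀ + R = [584 216; 216 277]
K = P̄·Hᵀ·S⁻¹ = [-2127/57556 1038/14389; 25179/115112 -2714/14389; 11589/115112 3078/14389]
x' − x̄ = [46233/28778, -396385/57556, 7953/57556] = K·y
y = (KᵀK)⁻¹·Kᵀ·(x' − x̄) = [-22, 11]
z = y + H·x̄ = [-22, 11] + [23, -13] = [1, -2]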